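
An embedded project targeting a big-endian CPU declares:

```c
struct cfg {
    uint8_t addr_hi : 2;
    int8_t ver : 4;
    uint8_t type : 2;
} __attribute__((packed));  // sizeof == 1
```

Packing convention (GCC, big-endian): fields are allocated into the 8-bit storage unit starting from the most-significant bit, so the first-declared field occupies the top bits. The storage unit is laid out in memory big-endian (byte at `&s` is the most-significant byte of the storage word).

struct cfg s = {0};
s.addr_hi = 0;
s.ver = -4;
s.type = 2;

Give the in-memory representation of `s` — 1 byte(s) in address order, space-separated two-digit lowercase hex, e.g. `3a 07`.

32

addr_hi (2b) val=0 bits=0x0 at bit 6: 0x00
ver (4b) val=-4 bits=0xc at bit 2: 0x30
type (2b) val=2 bits=0x2 at bit 0: 0x32
word = 0x32 → big-endian bytes:
  [0]=0x32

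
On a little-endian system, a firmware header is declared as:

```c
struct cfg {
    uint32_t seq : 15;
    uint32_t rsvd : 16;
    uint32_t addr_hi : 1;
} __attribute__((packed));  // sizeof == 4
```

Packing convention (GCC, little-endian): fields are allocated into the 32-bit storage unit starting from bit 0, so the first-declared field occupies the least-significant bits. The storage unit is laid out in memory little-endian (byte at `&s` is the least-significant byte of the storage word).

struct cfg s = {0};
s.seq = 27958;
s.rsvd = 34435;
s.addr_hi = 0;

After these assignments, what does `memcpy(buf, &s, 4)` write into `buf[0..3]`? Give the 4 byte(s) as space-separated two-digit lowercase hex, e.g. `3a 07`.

36 ed 41 43

[0+:15] seq=27958 & 0x7fff = 0x6d36; word=0x00006d36
[15+:16] rsvd=34435 & 0xffff = 0x8683; word=0x4341ed36
[31+:1] addr_hi=0 & 0x1 = 0x0; word=0x4341ed36
word = 0x4341ed36 → little-endian bytes:
  [0]=0x36  [1]=0xed  [2]=0x41  [3]=0x43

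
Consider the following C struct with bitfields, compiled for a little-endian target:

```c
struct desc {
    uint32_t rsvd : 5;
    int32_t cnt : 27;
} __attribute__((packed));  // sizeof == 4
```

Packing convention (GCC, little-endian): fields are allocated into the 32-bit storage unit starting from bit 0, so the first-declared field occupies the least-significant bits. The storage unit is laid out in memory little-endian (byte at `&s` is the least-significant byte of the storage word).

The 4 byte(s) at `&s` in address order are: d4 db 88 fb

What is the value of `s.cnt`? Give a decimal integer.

-2341154

[0]=0xd4 [1]=0xdb [2]=0x88 [3]=0xfb (little-endian) → word 0xfb88dbd4
rsvd [0+:5] = (word>>0) & 0x1f = 20
cnt [5+:27] = (word>>5) & 0x7ffffff = 131876574  ←
cnt signed 27b, MSB=1: 131876574 - 134217728 = -2341154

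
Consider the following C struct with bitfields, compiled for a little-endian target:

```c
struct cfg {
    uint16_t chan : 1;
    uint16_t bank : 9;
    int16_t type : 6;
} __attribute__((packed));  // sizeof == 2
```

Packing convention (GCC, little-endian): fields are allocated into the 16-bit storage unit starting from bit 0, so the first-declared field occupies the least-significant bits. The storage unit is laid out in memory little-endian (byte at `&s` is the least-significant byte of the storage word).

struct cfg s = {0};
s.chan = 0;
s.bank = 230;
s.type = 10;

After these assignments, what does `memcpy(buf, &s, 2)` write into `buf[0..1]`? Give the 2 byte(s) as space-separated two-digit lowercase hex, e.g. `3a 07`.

chan:1 = 0 → 0x0 << 0 → word 0x0000
bank:9 = 230 → 0xe6 << 1 → word 0x01cc
type:6 = 10 → 0xa << 10 → word 0x29cc
word = 0x29cc → little-endian bytes:
  [0]=0xcc  [1]=0x29

cc 29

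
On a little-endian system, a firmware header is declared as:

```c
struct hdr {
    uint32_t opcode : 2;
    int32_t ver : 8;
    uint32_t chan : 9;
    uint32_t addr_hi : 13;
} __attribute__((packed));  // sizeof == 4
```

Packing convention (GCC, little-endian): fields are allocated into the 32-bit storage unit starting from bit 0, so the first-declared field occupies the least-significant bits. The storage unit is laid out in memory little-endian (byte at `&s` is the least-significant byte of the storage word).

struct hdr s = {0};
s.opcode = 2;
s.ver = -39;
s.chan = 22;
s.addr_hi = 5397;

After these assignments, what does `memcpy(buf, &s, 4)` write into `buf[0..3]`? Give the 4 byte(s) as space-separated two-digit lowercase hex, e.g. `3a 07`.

opcode:2 = 2 → 0x2 << 0 → word 0x00000002
ver:8 = -39 → 0xd9 << 2 → word 0x00000366
chan:9 = 22 → 0x16 << 10 → word 0x00005b66
addr_hi:13 = 5397 → 0x1515 << 19 → word 0xa8a85b66
word = 0xa8a85b66 → little-endian bytes:
  [0]=0x66  [1]=0x5b  [2]=0xa8  [3]=0xa8

66 5b a8 a8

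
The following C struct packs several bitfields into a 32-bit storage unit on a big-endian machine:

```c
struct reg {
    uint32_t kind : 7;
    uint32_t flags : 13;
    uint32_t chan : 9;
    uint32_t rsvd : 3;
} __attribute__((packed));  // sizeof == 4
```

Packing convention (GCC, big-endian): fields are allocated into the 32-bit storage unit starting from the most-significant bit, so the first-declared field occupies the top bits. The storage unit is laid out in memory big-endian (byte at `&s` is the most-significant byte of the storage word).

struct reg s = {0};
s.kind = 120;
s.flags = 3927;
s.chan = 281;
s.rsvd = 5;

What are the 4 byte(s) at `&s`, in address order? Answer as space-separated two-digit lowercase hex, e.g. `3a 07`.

f0 f5 78 cd

kind:7 = 120 → 0x78 << 25 → word 0xf0000000
flags:13 = 3927 → 0xf57 << 12 → word 0xf0f57000
chan:9 = 281 → 0x119 << 3 → word 0xf0f578c8
rsvd:3 = 5 → 0x5 << 0 → word 0xf0f578cd
word = 0xf0f578cd → big-endian bytes:
  [0]=0xf0  [1]=0xf5  [2]=0x78  [3]=0xcd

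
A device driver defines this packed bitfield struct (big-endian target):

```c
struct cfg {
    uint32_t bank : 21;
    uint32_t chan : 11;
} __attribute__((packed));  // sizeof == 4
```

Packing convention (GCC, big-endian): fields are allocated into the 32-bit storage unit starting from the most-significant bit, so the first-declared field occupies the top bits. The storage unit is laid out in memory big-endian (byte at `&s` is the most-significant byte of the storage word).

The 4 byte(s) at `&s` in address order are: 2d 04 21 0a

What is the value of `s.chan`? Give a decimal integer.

[0]=0x2d [1]=0x04 [2]=0x21 [3]=0x0a (big-endian) → word 0x2d04210a
bank [11+:21] = (word>>11) & 0x1fffff = 368772
chan [0+:11] = (word>>0) & 0x7ff = 266  ←

266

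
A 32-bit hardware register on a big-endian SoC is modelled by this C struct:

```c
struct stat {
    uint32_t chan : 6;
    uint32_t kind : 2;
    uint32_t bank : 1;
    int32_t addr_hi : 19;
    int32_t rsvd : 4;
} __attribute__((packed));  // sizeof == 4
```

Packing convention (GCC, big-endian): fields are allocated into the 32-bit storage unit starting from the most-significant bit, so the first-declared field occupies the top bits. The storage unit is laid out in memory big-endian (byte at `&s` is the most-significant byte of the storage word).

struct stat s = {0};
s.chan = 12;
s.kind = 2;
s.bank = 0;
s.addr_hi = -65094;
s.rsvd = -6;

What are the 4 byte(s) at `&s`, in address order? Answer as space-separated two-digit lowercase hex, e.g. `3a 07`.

32 70 1b aa

chan (6b) val=12 bits=0xc at bit 26: 0x30000000
kind (2b) val=2 bits=0x2 at bit 24: 0x32000000
bank (1b) val=0 bits=0x0 at bit 23: 0x32000000
addr_hi (19b) val=-65094 bits=0x701ba at bit 4: 0x32701ba0
rsvd (4b) val=-6 bits=0xa at bit 0: 0x32701baa
word = 0x32701baa → big-endian bytes:
  [0]=0x32  [1]=0x70  [2]=0x1b  [3]=0xaa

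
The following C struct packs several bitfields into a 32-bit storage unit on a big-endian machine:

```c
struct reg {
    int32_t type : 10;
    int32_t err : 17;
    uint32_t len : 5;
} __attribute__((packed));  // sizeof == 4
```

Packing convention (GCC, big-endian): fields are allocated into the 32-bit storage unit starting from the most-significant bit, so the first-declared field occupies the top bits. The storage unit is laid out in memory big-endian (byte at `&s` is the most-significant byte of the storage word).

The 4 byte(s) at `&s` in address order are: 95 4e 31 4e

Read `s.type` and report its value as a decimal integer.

-427

[0]=0x95 [1]=0x4e [2]=0x31 [3]=0x4e (big-endian) → word 0x954e314e
type:10 @ bit 22 → (0x954e314e>>22)&0x3ff = 0x255  ←
err:17 @ bit 5 → (0x954e314e>>5)&0x1ffff = 0x718a
len:5 @ bit 0 → (0x954e314e>>0)&0x1f = 0xe
type signed 10b, MSB=1: 597 - 1024 = -427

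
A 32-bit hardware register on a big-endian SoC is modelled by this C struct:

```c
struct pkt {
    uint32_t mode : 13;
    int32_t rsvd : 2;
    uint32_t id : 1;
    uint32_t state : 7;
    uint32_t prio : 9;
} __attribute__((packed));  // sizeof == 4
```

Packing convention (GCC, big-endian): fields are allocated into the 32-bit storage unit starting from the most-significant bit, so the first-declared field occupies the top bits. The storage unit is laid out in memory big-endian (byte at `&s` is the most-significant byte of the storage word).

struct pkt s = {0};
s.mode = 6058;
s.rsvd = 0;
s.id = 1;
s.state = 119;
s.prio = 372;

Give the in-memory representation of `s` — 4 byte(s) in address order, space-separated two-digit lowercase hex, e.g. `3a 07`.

mode (13b) val=6058 bits=0x17aa at bit 19: 0xbd500000
rsvd (2b) val=0 bits=0x0 at bit 17: 0xbd500000
id (1b) val=1 bits=0x1 at bit 16: 0xbd510000
state (7b) val=119 bits=0x77 at bit 9: 0xbd51ee00
prio (9b) val=372 bits=0x174 at bit 0: 0xbd51ef74
word = 0xbd51ef74 → big-endian bytes:
  [0]=0xbd  [1]=0x51  [2]=0xef  [3]=0x74

bd 51 ef 74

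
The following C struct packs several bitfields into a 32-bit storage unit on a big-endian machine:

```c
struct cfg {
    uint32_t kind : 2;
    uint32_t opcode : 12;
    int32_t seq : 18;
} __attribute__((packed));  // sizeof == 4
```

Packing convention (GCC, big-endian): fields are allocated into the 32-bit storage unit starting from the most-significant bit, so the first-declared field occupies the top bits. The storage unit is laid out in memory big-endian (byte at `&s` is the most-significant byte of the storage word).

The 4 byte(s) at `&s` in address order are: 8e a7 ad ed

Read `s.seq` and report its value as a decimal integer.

[0]=0x8e [1]=0xa7 [2]=0xad [3]=0xed (big-endian) → word 0x8ea7aded
kind:2 @ bit 30 → (0x8ea7aded>>30)&0x3 = 0x2
opcode:12 @ bit 18 → (0x8ea7aded>>18)&0xfff = 0x3a9
seq:18 @ bit 0 → (0x8ea7aded>>0)&0x3ffff = 0x3aded  ←
seq signed 18b, MSB=1: 241133 - 262144 = -21011

-21011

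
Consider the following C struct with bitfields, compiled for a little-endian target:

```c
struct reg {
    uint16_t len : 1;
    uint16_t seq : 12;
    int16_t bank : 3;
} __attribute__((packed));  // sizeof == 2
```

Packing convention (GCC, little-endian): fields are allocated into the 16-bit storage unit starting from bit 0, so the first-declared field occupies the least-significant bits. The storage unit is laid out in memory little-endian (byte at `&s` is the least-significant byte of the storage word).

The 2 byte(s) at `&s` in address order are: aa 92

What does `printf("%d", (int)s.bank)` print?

[0]=0xaa [1]=0x92 (little-endian) → word 0x92aa
len:1 @ bit 0 → (0x92aa>>0)&0x1 = 0x0
seq:12 @ bit 1 → (0x92aa>>1)&0xfff = 0x955
bank:3 @ bit 13 → (0x92aa>>13)&0x7 = 0x4  ←
bank signed 3b, MSB=1: 4 - 8 = -4

-4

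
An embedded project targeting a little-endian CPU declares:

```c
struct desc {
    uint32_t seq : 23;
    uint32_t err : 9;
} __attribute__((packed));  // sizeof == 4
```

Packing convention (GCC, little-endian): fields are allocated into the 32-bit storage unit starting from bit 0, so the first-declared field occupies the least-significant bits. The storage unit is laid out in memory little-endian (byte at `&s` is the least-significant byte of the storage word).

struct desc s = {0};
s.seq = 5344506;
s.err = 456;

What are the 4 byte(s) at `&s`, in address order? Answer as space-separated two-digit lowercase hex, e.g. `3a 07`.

[0+:23] seq=5344506 & 0x7fffff = 0x518cfa; word=0x00518cfa
[23+:9] err=456 & 0x1ff = 0x1c8; word=0xe4518cfa
word = 0xe4518cfa → little-endian bytes:
  [0]=0xfa  [1]=0x8c  [2]=0x51  [3]=0xe4

fa 8c 51 e4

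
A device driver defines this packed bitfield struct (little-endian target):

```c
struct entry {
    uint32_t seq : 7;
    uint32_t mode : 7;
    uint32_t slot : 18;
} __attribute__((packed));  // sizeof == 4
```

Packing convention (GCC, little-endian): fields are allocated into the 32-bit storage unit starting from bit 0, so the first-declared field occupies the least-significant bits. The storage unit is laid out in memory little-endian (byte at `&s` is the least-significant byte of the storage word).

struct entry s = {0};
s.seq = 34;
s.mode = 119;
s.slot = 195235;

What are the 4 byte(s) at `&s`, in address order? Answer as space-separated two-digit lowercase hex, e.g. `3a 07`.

seq:7 = 34 → 0x22 << 0 → word 0x00000022
mode:7 = 119 → 0x77 << 7 → word 0x00003ba2
slot:18 = 195235 → 0x2faa3 << 14 → word 0xbea8fba2
word = 0xbea8fba2 → little-endian bytes:
  [0]=0xa2  [1]=0xfb  [2]=0xa8  [3]=0xbe

a2 fb a8 be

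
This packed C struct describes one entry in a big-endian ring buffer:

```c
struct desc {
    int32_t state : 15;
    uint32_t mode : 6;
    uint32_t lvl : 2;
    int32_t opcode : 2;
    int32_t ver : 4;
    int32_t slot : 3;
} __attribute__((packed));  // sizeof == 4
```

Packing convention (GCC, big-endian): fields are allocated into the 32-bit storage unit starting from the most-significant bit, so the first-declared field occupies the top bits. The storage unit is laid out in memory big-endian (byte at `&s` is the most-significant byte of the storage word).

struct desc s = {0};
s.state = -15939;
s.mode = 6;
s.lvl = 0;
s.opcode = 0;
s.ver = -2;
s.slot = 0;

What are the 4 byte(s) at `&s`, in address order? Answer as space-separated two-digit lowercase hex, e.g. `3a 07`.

83 7a 30 70

state (15b) val=-15939 bits=0x41bd at bit 17: 0x837a0000
mode (6b) val=6 bits=0x6 at bit 11: 0x837a3000
lvl (2b) val=0 bits=0x0 at bit 9: 0x837a3000
opcode (2b) val=0 bits=0x0 at bit 7: 0x837a3000
ver (4b) val=-2 bits=0xe at bit 3: 0x837a3070
slot (3b) val=0 bits=0x0 at bit 0: 0x837a3070
word = 0x837a3070 → big-endian bytes:
  [0]=0x83  [1]=0x7a  [2]=0x30  [3]=0x70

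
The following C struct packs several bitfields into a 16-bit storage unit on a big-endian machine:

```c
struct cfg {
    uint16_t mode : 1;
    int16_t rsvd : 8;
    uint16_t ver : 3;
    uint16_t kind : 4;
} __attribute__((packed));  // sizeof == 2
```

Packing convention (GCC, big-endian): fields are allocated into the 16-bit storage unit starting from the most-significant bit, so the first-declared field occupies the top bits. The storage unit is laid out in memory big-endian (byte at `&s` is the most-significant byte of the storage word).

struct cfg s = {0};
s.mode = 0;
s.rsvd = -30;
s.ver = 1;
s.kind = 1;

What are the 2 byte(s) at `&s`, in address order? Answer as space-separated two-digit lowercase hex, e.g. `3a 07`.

[15+:1] mode=0 & 0x1 = 0x0; word=0x0000
[7+:8] rsvd=-30 & 0xff = 0xe2; word=0x7100
[4+:3] ver=1 & 0x7 = 0x1; word=0x7110
[0+:4] kind=1 & 0xf = 0x1; word=0x7111
word = 0x7111 → big-endian bytes:
  [0]=0x71  [1]=0x11

71 11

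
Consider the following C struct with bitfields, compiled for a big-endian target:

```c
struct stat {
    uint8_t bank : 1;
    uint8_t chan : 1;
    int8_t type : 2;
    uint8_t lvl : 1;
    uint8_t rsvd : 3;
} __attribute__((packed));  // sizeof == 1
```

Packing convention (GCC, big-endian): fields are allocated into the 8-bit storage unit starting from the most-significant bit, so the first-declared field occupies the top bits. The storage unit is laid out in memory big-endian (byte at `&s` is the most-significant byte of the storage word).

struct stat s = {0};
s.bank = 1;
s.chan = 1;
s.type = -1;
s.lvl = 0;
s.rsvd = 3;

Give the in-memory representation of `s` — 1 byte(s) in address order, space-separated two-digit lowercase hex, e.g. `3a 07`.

f3

bank (1b) val=1 bits=0x1 at bit 7: 0x80
chan (1b) val=1 bits=0x1 at bit 6: 0xc0
type (2b) val=-1 bits=0x3 at bit 4: 0xf0
lvl (1b) val=0 bits=0x0 at bit 3: 0xf0
rsvd (3b) val=3 bits=0x3 at bit 0: 0xf3
word = 0xf3 → big-endian bytes:
  [0]=0xf3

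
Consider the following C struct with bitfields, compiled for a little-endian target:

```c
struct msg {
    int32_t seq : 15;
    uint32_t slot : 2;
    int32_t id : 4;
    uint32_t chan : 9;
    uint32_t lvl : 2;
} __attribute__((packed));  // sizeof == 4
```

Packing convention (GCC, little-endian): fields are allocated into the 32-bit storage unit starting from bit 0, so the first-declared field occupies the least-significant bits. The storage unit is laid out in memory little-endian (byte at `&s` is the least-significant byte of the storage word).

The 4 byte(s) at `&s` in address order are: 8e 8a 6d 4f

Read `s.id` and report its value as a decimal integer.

[0]=0x8e [1]=0x8a [2]=0x6d [3]=0x4f (little-endian) → word 0x4f6d8a8e
seq [0+:15] = (word>>0) & 0x7fff = 2702
slot [15+:2] = (word>>15) & 0x3 = 3
id [17+:4] = (word>>17) & 0xf = 6  ←
chan [21+:9] = (word>>21) & 0x1ff = 123
lvl [30+:2] = (word>>30) & 0x3 = 1
id signed 4b, MSB=0: value = 6

6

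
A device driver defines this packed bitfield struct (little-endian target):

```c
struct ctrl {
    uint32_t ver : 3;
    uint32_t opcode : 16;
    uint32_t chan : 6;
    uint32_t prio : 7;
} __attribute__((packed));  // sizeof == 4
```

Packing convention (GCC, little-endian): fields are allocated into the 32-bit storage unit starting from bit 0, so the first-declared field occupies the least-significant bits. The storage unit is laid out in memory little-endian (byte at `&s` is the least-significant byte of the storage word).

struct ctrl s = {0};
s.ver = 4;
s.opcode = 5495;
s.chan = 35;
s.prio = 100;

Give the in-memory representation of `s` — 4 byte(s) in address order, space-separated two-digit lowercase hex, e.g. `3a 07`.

bc ab 18 c9

ver:3 = 4 → 0x4 << 0 → word 0x00000004
opcode:16 = 5495 → 0x1577 << 3 → word 0x0000abbc
chan:6 = 35 → 0x23 << 19 → word 0x0118abbc
prio:7 = 100 → 0x64 << 25 → word 0xc918abbc
word = 0xc918abbc → little-endian bytes:
  [0]=0xbc  [1]=0xab  [2]=0x18  [3]=0xc9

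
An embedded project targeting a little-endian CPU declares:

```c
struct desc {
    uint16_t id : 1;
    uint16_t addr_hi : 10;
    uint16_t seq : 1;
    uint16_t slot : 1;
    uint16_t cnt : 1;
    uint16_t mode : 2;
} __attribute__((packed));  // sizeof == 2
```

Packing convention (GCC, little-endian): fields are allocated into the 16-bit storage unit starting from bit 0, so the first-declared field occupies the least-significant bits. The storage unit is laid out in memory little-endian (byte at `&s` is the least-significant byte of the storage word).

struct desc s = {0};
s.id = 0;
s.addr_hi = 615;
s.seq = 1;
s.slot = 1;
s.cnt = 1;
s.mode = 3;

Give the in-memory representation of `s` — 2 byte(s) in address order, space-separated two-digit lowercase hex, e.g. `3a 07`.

ce fc

id (1b) val=0 bits=0x0 at bit 0: 0x0000
addr_hi (10b) val=615 bits=0x267 at bit 1: 0x04ce
seq (1b) val=1 bits=0x1 at bit 11: 0x0cce
slot (1b) val=1 bits=0x1 at bit 12: 0x1cce
cnt (1b) val=1 bits=0x1 at bit 13: 0x3cce
mode (2b) val=3 bits=0x3 at bit 14: 0xfcce
word = 0xfcce → little-endian bytes:
  [0]=0xce  [1]=0xfc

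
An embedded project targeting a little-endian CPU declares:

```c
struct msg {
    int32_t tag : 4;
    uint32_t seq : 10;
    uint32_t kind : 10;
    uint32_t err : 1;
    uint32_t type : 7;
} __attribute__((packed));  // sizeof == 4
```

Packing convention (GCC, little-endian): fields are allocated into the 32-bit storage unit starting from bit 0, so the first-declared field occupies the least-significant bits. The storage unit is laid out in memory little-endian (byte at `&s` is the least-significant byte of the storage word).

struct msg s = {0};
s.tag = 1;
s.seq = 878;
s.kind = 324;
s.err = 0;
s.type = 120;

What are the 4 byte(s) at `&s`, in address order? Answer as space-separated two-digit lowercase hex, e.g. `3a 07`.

tag (4b) val=1 bits=0x1 at bit 0: 0x00000001
seq (10b) val=878 bits=0x36e at bit 4: 0x000036e1
kind (10b) val=324 bits=0x144 at bit 14: 0x005136e1
err (1b) val=0 bits=0x0 at bit 24: 0x005136e1
type (7b) val=120 bits=0x78 at bit 25: 0xf05136e1
word = 0xf05136e1 → little-endian bytes:
  [0]=0xe1  [1]=0x36  [2]=0x51  [3]=0xf0

e1 36 51 f0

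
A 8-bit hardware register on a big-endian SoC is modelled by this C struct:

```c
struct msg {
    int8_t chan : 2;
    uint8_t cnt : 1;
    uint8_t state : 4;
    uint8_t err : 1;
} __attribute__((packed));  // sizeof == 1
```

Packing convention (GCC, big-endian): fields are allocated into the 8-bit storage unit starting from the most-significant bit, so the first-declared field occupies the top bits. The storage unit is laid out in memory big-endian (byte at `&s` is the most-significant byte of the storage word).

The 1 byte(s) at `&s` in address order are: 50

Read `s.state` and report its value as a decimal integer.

8

[0]=0x50 (big-endian) → word 0x50
chan:2 @ bit 6 → (0x50>>6)&0x3 = 0x1
cnt:1 @ bit 5 → (0x50>>5)&0x1 = 0x0
state:4 @ bit 1 → (0x50>>1)&0xf = 0x8  ←
err:1 @ bit 0 → (0x50>>0)&0x1 = 0x0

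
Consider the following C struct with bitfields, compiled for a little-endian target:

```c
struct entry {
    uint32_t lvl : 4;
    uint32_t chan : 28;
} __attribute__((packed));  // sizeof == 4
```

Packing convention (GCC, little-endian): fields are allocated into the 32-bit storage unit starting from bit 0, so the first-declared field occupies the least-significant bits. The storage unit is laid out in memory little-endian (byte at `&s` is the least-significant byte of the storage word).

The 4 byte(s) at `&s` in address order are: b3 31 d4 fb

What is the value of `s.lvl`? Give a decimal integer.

3

[0]=0xb3 [1]=0x31 [2]=0xd4 [3]=0xfb (little-endian) → word 0xfbd431b3
lvl [0+:4] = (word>>0) & 0xf = 3  ←
chan [4+:28] = (word>>4) & 0xfffffff = 264061723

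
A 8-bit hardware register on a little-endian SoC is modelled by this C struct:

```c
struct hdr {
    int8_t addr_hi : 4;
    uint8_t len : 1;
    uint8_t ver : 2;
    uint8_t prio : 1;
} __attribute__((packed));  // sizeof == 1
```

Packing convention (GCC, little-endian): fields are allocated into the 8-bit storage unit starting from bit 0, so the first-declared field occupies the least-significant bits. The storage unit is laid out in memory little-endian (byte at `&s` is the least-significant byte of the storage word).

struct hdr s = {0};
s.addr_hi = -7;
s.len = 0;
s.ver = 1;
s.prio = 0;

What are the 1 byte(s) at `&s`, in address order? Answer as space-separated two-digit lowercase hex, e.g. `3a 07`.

29

addr_hi (4b) val=-7 bits=0x9 at bit 0: 0x09
len (1b) val=0 bits=0x0 at bit 4: 0x09
ver (2b) val=1 bits=0x1 at bit 5: 0x29
prio (1b) val=0 bits=0x0 at bit 7: 0x29
word = 0x29 → little-endian bytes:
  [0]=0x29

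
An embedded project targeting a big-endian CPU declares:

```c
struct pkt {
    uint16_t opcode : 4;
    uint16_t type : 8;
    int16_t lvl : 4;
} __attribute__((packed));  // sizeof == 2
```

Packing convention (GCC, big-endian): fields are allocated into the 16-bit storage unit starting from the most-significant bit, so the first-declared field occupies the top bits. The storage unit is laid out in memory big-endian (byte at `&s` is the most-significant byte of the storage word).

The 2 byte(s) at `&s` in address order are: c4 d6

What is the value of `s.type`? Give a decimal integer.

[0]=0xc4 [1]=0xd6 (big-endian) → word 0xc4d6
opcode [12+:4] = (word>>12) & 0xf = 12
type [4+:8] = (word>>4) & 0xff = 77  ←
lvl [0+:4] = (word>>0) & 0xf = 6

77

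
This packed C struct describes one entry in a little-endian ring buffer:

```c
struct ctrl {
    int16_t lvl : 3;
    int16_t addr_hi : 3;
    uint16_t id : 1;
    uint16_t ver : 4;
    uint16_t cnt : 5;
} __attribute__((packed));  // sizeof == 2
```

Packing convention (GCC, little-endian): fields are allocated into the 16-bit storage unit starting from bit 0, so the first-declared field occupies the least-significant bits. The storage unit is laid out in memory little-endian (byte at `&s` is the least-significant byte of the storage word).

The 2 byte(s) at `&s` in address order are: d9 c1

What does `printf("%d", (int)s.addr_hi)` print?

3

[0]=0xd9 [1]=0xc1 (little-endian) → word 0xc1d9
lvl [0+:3] = (word>>0) & 0x7 = 1
addr_hi [3+:3] = (word>>3) & 0x7 = 3  ←
id [6+:1] = (word>>6) & 0x1 = 1
ver [7+:4] = (word>>7) & 0xf = 3
cnt [11+:5] = (word>>11) & 0x1f = 24
addr_hi signed 3b, MSB=0: value = 3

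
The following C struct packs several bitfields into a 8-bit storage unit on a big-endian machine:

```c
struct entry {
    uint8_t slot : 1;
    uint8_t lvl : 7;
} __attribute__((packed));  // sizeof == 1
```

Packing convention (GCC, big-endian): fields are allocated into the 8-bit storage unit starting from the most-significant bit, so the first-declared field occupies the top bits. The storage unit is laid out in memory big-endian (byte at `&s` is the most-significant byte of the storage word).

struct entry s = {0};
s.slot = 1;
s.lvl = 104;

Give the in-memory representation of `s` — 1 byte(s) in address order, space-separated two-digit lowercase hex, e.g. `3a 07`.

slot (1b) val=1 bits=0x1 at bit 7: 0x80
lvl (7b) val=104 bits=0x68 at bit 0: 0xe8
word = 0xe8 → big-endian bytes:
  [0]=0xe8

e8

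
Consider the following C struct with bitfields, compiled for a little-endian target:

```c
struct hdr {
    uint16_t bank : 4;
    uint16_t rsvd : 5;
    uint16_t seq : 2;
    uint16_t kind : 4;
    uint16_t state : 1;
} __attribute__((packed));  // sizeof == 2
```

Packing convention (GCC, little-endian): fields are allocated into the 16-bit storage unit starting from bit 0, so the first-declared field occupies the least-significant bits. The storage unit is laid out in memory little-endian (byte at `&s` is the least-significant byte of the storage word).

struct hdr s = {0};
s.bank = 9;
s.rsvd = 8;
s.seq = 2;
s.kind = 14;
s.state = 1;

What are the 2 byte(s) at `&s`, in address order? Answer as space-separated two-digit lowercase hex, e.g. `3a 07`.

89 f4

[0+:4] bank=9 & 0xf = 0x9; word=0x0009
[4+:5] rsvd=8 & 0x1f = 0x8; word=0x0089
[9+:2] seq=2 & 0x3 = 0x2; word=0x0489
[11+:4] kind=14 & 0xf = 0xe; word=0x7489
[15+:1] state=1 & 0x1 = 0x1; word=0xf489
word = 0xf489 → little-endian bytes:
  [0]=0x89  [1]=0xf4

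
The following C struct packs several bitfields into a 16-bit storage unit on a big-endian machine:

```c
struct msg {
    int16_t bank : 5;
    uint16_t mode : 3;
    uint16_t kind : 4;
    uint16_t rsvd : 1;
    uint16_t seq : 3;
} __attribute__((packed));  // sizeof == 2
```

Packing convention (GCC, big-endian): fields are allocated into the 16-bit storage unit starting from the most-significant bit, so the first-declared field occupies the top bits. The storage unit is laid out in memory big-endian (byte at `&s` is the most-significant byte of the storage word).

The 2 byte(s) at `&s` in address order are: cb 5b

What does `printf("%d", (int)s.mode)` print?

3

[0]=0xcb [1]=0x5b (big-endian) → word 0xcb5b
bank [11+:5] = (word>>11) & 0x1f = 25
mode [8+:3] = (word>>8) & 0x7 = 3  ←
kind [4+:4] = (word>>4) & 0xf = 5
rsvd [3+:1] = (word>>3) & 0x1 = 1
seq [0+:3] = (word>>0) & 0x7 = 3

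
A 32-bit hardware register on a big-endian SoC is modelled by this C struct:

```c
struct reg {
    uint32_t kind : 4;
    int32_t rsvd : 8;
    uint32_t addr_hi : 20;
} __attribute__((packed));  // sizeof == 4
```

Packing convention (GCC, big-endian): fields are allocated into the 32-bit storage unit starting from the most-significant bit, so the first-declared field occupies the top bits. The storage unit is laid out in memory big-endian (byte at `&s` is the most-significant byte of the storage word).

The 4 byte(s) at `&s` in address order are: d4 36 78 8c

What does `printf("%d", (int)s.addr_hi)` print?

424076

[0]=0xd4 [1]=0x36 [2]=0x78 [3]=0x8c (big-endian) → word 0xd436788c
kind [28+:4] = (word>>28) & 0xf = 13
rsvd [20+:8] = (word>>20) & 0xff = 67
addr_hi [0+:20] = (word>>0) & 0xfffff = 424076  ←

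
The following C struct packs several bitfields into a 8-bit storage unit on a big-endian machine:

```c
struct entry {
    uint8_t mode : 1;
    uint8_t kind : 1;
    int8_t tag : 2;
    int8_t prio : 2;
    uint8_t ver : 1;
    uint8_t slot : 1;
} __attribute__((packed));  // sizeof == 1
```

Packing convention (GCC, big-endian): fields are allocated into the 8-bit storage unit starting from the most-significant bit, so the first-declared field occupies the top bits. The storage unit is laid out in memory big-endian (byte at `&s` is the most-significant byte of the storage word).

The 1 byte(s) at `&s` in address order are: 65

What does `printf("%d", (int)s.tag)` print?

[0]=0x65 (big-endian) → word 0x65
mode [7+:1] = (word>>7) & 0x1 = 0
kind [6+:1] = (word>>6) & 0x1 = 1
tag [4+:2] = (word>>4) & 0x3 = 2  ←
prio [2+:2] = (word>>2) & 0x3 = 1
ver [1+:1] = (word>>1) & 0x1 = 0
slot [0+:1] = (word>>0) & 0x1 = 1
tag signed 2b, MSB=1: 2 - 4 = -2

-2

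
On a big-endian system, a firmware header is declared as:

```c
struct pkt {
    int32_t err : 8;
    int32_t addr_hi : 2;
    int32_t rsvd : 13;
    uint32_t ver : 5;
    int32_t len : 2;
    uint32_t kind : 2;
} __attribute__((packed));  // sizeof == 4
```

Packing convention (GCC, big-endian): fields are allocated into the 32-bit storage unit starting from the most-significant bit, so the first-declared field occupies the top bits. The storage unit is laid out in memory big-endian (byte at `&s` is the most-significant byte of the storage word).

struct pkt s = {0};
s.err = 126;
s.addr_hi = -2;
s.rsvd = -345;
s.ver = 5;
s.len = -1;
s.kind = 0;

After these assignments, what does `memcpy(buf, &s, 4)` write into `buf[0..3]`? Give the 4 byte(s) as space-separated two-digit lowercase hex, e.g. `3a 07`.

err:8 = 126 → 0x7e << 24 → word 0x7e000000
addr_hi:2 = -2 → 0x2 << 22 → word 0x7e800000
rsvd:13 = -345 → 0x1ea7 << 9 → word 0x7ebd4e00
ver:5 = 5 → 0x5 << 4 → word 0x7ebd4e50
len:2 = -1 → 0x3 << 2 → word 0x7ebd4e5c
kind:2 = 0 → 0x0 << 0 → word 0x7ebd4e5c
word = 0x7ebd4e5c → big-endian bytes:
  [0]=0x7e  [1]=0xbd  [2]=0x4e  [3]=0x5c

7e bd 4e 5c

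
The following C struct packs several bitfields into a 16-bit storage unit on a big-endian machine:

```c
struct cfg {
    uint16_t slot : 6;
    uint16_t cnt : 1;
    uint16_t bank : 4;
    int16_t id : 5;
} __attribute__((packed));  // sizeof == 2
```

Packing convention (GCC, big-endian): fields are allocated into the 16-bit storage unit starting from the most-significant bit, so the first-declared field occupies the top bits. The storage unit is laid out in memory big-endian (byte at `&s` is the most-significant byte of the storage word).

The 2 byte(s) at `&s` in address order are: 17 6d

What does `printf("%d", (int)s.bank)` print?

11

[0]=0x17 [1]=0x6d (big-endian) → word 0x176d
slot [10+:6] = (word>>10) & 0x3f = 5
cnt [9+:1] = (word>>9) & 0x1 = 1
bank [5+:4] = (word>>5) & 0xf = 11  ←
id [0+:5] = (word>>0) & 0x1f = 13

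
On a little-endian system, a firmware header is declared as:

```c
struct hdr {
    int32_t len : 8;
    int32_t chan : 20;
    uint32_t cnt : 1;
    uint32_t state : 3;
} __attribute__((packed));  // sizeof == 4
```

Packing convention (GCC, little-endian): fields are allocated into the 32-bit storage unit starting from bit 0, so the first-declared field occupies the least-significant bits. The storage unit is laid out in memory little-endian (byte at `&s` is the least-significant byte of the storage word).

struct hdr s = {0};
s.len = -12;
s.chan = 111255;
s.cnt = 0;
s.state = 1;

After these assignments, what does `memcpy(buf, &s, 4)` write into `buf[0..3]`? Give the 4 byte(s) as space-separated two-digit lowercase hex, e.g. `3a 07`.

f4 97 b2 21

len (8b) val=-12 bits=0xf4 at bit 0: 0x000000f4
chan (20b) val=111255 bits=0x1b297 at bit 8: 0x01b297f4
cnt (1b) val=0 bits=0x0 at bit 28: 0x01b297f4
state (3b) val=1 bits=0x1 at bit 29: 0x21b297f4
word = 0x21b297f4 → little-endian bytes:
  [0]=0xf4  [1]=0x97  [2]=0xb2  [3]=0x21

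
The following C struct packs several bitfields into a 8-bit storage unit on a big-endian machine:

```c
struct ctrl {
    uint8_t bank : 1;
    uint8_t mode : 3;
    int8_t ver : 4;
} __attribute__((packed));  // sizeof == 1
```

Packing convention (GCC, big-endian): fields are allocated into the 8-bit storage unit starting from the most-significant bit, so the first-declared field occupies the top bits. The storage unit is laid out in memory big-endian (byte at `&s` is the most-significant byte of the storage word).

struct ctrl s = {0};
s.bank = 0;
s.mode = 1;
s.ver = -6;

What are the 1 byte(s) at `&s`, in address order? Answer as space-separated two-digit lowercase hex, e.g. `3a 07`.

1a

bank:1 = 0 → 0x0 << 7 → word 0x00
mode:3 = 1 → 0x1 << 4 → word 0x10
ver:4 = -6 → 0xa << 0 → word 0x1a
word = 0x1a → big-endian bytes:
  [0]=0x1a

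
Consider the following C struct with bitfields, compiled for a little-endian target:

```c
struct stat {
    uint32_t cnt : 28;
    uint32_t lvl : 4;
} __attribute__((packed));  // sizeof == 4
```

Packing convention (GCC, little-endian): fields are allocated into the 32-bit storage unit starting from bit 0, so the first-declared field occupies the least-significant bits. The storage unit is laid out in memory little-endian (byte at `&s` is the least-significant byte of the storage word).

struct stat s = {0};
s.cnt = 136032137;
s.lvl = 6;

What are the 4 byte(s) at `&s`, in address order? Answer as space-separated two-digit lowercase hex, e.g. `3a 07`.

cnt:28 = 136032137 → 0x81baf89 << 0 → word 0x081baf89
lvl:4 = 6 → 0x6 << 28 → word 0x681baf89
word = 0x681baf89 → little-endian bytes:
  [0]=0x89  [1]=0xaf  [2]=0x1b  [3]=0x68

89 af 1b 68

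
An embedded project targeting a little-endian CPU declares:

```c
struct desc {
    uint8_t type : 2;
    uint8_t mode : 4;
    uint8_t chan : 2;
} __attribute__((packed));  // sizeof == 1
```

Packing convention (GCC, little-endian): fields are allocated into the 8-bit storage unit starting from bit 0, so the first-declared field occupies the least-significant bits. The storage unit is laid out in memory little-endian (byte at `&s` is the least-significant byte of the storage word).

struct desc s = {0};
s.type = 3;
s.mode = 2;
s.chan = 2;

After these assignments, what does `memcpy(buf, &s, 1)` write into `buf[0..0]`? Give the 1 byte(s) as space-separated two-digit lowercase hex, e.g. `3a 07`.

type:2 = 3 → 0x3 << 0 → word 0x03
mode:4 = 2 → 0x2 << 2 → word 0x0b
chan:2 = 2 → 0x2 << 6 → word 0x8b
word = 0x8b → little-endian bytes:
  [0]=0x8b

8b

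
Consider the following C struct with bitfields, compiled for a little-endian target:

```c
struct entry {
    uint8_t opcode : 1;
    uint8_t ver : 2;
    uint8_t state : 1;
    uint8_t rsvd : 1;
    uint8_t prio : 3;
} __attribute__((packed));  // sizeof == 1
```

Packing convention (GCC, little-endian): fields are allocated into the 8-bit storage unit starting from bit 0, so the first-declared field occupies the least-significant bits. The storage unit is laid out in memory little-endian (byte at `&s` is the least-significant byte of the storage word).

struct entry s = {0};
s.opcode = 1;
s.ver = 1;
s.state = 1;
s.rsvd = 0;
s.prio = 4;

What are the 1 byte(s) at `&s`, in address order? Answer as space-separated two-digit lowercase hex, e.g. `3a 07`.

8b

opcode:1 = 1 → 0x1 << 0 → word 0x01
ver:2 = 1 → 0x1 << 1 → word 0x03
state:1 = 1 → 0x1 << 3 → word 0x0b
rsvd:1 = 0 → 0x0 << 4 → word 0x0b
prio:3 = 4 → 0x4 << 5 → word 0x8b
word = 0x8b → little-endian bytes:
  [0]=0x8b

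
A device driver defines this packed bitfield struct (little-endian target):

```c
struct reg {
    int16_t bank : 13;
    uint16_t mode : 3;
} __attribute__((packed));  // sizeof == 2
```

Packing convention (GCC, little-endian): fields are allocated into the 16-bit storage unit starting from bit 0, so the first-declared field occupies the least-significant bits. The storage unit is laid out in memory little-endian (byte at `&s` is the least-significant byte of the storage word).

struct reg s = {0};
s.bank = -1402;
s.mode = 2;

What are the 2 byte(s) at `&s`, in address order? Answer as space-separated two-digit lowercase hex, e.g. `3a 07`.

86 5a

[0+:13] bank=-1402 & 0x1fff = 0x1a86; word=0x1a86
[13+:3] mode=2 & 0x7 = 0x2; word=0x5a86
word = 0x5a86 → little-endian bytes:
  [0]=0x86  [1]=0x5a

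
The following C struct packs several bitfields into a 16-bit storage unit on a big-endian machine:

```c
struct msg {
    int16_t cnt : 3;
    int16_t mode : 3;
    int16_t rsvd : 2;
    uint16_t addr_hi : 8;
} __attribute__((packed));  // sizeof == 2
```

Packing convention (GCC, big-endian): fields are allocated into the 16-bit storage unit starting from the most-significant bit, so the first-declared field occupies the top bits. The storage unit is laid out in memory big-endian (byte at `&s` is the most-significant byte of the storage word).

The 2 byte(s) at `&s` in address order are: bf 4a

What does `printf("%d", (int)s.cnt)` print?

[0]=0xbf [1]=0x4a (big-endian) → word 0xbf4a
cnt:3 @ bit 13 → (0xbf4a>>13)&0x7 = 0x5  ←
mode:3 @ bit 10 → (0xbf4a>>10)&0x7 = 0x7
rsvd:2 @ bit 8 → (0xbf4a>>8)&0x3 = 0x3
addr_hi:8 @ bit 0 → (0xbf4a>>0)&0xff = 0x4a
cnt signed 3b, MSB=1: 5 - 8 = -3

-3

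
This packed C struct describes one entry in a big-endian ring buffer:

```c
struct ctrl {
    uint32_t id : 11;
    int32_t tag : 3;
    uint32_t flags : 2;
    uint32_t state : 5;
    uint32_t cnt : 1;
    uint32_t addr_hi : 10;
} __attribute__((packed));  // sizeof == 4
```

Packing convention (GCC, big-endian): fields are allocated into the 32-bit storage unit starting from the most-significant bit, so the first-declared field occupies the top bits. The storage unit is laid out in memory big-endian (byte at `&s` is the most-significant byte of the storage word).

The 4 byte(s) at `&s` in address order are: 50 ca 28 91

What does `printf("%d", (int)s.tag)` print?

[0]=0x50 [1]=0xca [2]=0x28 [3]=0x91 (big-endian) → word 0x50ca2891
id [21+:11] = (word>>21) & 0x7ff = 646
tag [18+:3] = (word>>18) & 0x7 = 2  ←
flags [16+:2] = (word>>16) & 0x3 = 2
state [11+:5] = (word>>11) & 0x1f = 5
cnt [10+:1] = (word>>10) & 0x1 = 0
addr_hi [0+:10] = (word>>0) & 0x3ff = 145
tag signed 3b, MSB=0: value = 2

2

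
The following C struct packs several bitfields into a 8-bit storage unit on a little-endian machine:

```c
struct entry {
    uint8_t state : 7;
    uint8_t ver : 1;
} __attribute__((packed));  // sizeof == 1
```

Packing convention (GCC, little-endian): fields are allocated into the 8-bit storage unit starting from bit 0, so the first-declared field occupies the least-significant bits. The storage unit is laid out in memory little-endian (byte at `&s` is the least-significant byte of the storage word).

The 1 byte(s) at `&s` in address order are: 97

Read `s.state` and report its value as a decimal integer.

23

[0]=0x97 (little-endian) → word 0x97
state [0+:7] = (word>>0) & 0x7f = 23  ←
ver [7+:1] = (word>>7) & 0x1 = 1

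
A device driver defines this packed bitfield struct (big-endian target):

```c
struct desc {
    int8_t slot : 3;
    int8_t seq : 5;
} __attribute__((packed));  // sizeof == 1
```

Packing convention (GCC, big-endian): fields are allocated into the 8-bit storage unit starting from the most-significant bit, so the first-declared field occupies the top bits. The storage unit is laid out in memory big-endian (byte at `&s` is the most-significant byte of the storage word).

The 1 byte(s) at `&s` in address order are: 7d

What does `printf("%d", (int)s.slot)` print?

[0]=0x7d (big-endian) → word 0x7d
slot [5+:3] = (word>>5) & 0x7 = 3  ←
seq [0+:5] = (word>>0) & 0x1f = 29
slot signed 3b, MSB=0: value = 3

3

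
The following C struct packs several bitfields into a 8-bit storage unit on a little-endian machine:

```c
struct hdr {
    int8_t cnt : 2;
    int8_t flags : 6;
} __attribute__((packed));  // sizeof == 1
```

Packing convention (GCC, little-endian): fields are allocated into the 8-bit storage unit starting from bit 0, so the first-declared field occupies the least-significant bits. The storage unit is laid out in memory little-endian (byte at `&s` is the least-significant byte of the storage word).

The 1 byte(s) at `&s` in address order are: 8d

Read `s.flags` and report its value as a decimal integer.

-29

[0]=0x8d (little-endian) → word 0x8d
cnt:2 @ bit 0 → (0x8d>>0)&0x3 = 0x1
flags:6 @ bit 2 → (0x8d>>2)&0x3f = 0x23  ←
flags signed 6b, MSB=1: 35 - 64 = -29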